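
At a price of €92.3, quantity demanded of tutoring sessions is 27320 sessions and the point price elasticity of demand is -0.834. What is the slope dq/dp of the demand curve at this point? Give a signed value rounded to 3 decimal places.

Ed = (dq/dp)·(p/q) ⇒ dq/dp = Ed·q/p = (-0.834)·27320/92.3 = -246.85677…

-246.857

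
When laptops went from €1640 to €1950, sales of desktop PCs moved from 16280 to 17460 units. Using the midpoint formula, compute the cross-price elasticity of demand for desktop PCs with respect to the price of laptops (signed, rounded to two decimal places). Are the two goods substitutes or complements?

0.41; substitutes

%ΔQ_{desktop PCs} = (17460 − 16280)/avg = 1180/16870 = 0.069946…
%ΔP_{laptops} = (1950 − 1640)/avg = 310/1795 = 0.172701…
E_cross = (1180/16870) / (310/1795) = 0.4050…
E_cross > 0 ⇒ the goods are substitutes.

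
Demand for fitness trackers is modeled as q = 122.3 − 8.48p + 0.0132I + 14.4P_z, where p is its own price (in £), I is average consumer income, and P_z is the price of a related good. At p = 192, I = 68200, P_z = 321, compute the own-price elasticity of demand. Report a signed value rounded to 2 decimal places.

-0.41

At the given values, q = 122.3 − 8.48(192) + 0.0132(68200) + 14.4(321) = 4016.78.
∂q/∂p = −8.48.
E = (-8.48) × (192/4016.78) = -0.4053…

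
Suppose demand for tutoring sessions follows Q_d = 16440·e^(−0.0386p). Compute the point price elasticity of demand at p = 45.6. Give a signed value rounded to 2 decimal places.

dQ_d/dp = −0.0386·Q_d = -109.159. At p = 45.6, Q_d = 2827.97.
Ed = (dQ_d/dp)·(p/Q_d) = (-109.159) × (45.6/2827.97) = -1.7601…

-1.76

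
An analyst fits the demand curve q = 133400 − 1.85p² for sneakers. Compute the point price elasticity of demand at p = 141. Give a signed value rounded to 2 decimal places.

-0.76

dq/dp = −2·1.85·p = -521.7. At p = 141, q = 96620.15.
Ed = (dq/dp)·(p/q) = (-521.7) × (141/96620.15) = -0.7613…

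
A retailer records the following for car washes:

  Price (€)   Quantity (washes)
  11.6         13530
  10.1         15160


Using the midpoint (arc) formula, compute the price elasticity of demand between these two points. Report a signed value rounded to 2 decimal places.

-0.82

%ΔQ = (15160 − 13530) / [(13530 + 15160)/2] = 1630/14345 = 0.113628…
%ΔP = (10.1 − 11.6) / [(11.6 + 10.1)/2] = -1.5/10.85 = -0.138248…
Arc Ed = %ΔQ / %ΔP = (1630/14345) / (-1.5/10.85) = -0.8219…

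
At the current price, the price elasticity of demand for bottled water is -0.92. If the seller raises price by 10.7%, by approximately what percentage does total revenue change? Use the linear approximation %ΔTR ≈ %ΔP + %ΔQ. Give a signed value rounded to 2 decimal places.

+0.86%

%ΔQ ≈ Ed × %ΔP = (-0.92) × (+10.7%) = -9.8440%
%ΔTR ≈ %ΔP + %ΔQ = (+10.7%) + (-9.8440%) = +0.8560%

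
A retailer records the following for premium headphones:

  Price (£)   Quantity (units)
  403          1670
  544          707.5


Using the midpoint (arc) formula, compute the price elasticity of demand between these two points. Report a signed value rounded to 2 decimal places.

-2.72

%ΔQ = (707.5 − 1670) / [(1670 + 707.5)/2] = -962.5/1188.75 = -0.809674…
%ΔP = (544 − 403) / [(403 + 544)/2] = 141/473.5 = 0.297782…
Arc Ed = %ΔQ / %ΔP = (-962.5/1188.75) / (141/473.5) = -2.7190…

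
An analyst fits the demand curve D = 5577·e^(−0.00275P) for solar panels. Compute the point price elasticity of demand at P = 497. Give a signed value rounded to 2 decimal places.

-1.37

dD/dP = −0.00275·D = -3.90986. At P = 497, D = 1421.77.
Ed = (dD/dP)·(P/D) = (-3.90986) × (497/1421.77) = -1.3667…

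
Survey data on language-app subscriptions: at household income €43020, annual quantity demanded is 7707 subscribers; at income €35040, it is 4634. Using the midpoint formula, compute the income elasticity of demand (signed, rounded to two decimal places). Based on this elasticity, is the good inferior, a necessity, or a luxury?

%ΔQ = (4634 − 7707)/[( 7707 + 4634)/2] = -3073/6170.5 = -0.498014…
%ΔIncome = (35040 − 43020)/[( 43020 + 35040)/2] = -7980/39030 = -0.204458…
E_income = (-3073/6170.5) / (-7980/39030) = 2.4357…
E_income > 1 ⇒ normal good, luxury.

2.44; luxury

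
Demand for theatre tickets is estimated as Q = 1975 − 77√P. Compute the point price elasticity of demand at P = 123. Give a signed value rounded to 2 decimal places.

dQ/dP = −77/(2√P) = -3.47143. At P = 123, Q = 1121.03.
Ed = (dQ/dP)·(P/Q) = (-3.47143) × (123/1121.03) = -0.3808…

-0.38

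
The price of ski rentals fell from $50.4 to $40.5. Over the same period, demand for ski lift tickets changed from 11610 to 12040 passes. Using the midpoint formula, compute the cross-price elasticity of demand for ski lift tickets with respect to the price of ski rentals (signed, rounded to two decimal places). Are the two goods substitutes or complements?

-0.17; complements

%ΔQ_{ski lift tickets} = (12040 − 11610)/avg = 430/11825 = 0.036363…
%ΔP_{ski rentals} = (40.5 − 50.4)/avg = -9.9/45.45 = -0.217821…
E_cross = (430/11825) / (-9.9/45.45) = -0.1669…
E_cross < 0 ⇒ the goods are complements.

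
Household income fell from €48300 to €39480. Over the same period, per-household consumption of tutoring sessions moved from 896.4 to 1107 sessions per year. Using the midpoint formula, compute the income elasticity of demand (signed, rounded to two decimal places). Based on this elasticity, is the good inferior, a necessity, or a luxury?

%ΔQ = (1107 − 896.4)/[( 896.4 + 1107)/2] = 210.6/1001.7 = 0.210242…
%ΔIncome = (39480 − 48300)/[( 48300 + 39480)/2] = -8820/43890 = -0.200956…
E_income = (210.6/1001.7) / (-8820/43890) = -1.0462…
E_income < 0 ⇒ inferior good.

-1.05; inferior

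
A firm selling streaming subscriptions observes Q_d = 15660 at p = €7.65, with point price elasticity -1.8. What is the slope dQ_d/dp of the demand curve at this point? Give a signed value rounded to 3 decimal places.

-3684.706

Ed = (dQ_d/dp)·(p/Q_d) ⇒ dQ_d/dp = Ed·Q_d/p = (-1.8)·15660/7.65 = -3684.70588…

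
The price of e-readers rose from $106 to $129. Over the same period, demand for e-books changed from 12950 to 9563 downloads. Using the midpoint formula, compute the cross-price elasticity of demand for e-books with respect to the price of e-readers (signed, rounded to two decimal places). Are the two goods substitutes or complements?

-1.54; complements

%ΔQ_{e-books} = (9563 − 12950)/avg = -3387/11256.5 = -0.300892…
%ΔP_{e-readers} = (129 − 106)/avg = 23/117.5 = 0.195744…
E_cross = (-3387/11256.5) / (23/117.5) = -1.5371…
E_cross < 0 ⇒ the goods are complements.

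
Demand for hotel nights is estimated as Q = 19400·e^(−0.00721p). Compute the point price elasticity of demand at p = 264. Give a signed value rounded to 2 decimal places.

dQ/dp = −0.00721·Q = -20.8489. At p = 264, Q = 2891.67.
Ed = (dQ/dp)·(p/Q) = (-20.8489) × (264/2891.67) = -1.9034…

-1.90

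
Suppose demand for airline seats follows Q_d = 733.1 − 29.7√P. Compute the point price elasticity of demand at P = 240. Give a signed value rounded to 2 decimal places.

dQ_d/dP = −29.7/(2√P) = -0.958563. At P = 240, Q_d = 272.99.
Ed = (dQ_d/dP)·(P/Q_d) = (-0.958563) × (240/272.99) = -0.8427…

-0.84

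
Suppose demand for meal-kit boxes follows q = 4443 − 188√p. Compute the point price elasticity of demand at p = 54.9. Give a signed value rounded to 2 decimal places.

dq/dp = −188/(2√p) = -12.6865. At p = 54.9, q = 3050.02.
Ed = (dq/dp)·(p/q) = (-12.6865) × (54.9/3050.02) = -0.2283…

-0.23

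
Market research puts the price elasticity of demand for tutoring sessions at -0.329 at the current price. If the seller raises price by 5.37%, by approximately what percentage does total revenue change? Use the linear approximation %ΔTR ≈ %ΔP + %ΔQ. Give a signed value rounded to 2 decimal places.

+3.60%

%ΔQ ≈ Ed × %ΔP = (-0.329) × (+5.37%) = -1.7667%
%ΔTR ≈ %ΔP + %ΔQ = (+5.37%) + (-1.7667%) = +3.6033%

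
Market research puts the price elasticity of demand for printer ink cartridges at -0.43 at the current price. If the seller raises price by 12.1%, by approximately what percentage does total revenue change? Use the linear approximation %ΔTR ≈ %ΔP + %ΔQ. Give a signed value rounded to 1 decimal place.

+6.9%

%ΔQ ≈ Ed × %ΔP = (-0.43) × (+12.1%) = -5.2030%
%ΔTR ≈ %ΔP + %ΔQ = (+12.1%) + (-5.2030%) = +6.8970%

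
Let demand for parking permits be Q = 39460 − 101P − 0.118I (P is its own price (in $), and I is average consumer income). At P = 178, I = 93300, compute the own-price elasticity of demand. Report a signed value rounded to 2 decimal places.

-1.72

At the given values, Q = 39460 − 101(178) − 0.118(93300) = 10472.6.
∂Q/∂P = −101.
E = (-101) × (178/10472.6) = -1.7166…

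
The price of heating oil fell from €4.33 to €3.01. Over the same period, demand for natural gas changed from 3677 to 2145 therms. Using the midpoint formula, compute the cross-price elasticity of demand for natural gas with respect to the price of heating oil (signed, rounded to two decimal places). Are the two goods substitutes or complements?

%ΔQ_{natural gas} = (2145 − 3677)/avg = -1532/2911 = -0.526279…
%ΔP_{heating oil} = (3.01 − 4.33)/avg = -1.32/3.67 = -0.359673…
E_cross = (-1532/2911) / (-1.32/3.67) = 1.4632…
E_cross > 0 ⇒ the goods are substitutes.

1.46; substitutes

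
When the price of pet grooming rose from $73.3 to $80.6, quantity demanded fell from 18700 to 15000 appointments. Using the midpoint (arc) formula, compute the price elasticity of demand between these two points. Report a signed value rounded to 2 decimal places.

%ΔQ = (15000 − 18700) / [(18700 + 15000)/2] = -3700/16850 = -0.219584…
%ΔP = (80.6 − 73.3) / [(73.3 + 80.6)/2] = 7.3/76.95 = 0.094866…
Arc Ed = %ΔQ / %ΔP = (-3700/16850) / (7.3/76.95) = -2.3146…

-2.31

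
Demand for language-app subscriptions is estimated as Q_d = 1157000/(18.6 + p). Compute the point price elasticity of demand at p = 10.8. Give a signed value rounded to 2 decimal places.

dQ_d/dp = −1157000/(18.6 + p)² = -1338.56. At p = 10.8, Q_d = 39353.7.
Ed = (dQ_d/dp)·(p/Q_d) = (-1338.56) × (10.8/39353.7) = -0.3673…

-0.37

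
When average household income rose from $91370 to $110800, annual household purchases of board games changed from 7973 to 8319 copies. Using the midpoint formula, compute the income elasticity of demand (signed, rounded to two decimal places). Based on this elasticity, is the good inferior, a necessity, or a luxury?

0.22; necessity

%ΔQ = (8319 − 7973)/[( 7973 + 8319)/2] = 346/8146 = 0.042474…
%ΔIncome = (110800 − 91370)/[( 91370 + 110800)/2] = 19430/101085 = 0.192214…
E_income = (346/8146) / (19430/101085) = 0.2209…
0 < E_income < 1 ⇒ normal good, necessity.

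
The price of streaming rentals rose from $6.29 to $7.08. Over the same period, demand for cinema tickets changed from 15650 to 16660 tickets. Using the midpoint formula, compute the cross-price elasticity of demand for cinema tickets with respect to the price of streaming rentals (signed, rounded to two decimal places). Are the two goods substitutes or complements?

0.53; substitutes

%ΔQ_{cinema tickets} = (16660 − 15650)/avg = 1010/16155 = 0.062519…
%ΔP_{streaming rentals} = (7.08 − 6.29)/avg = 0.79/6.685 = 0.118175…
E_cross = (1010/16155) / (0.79/6.685) = 0.5290…
E_cross > 0 ⇒ the goods are substitutes.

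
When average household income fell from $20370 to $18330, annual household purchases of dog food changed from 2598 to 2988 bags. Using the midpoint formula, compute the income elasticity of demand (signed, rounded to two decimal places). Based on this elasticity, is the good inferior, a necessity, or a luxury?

%ΔQ = (2988 − 2598)/[( 2598 + 2988)/2] = 390/2793 = 0.139634…
%ΔIncome = (18330 − 20370)/[( 20370 + 18330)/2] = -2040/19350 = -0.105426…
E_income = (390/2793) / (-2040/19350) = -1.3244…
E_income < 0 ⇒ inferior good.

-1.32; inferior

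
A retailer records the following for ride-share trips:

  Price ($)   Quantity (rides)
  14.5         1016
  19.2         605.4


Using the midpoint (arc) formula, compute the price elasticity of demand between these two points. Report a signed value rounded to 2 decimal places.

-1.82

%ΔQ = (605.4 − 1016) / [(1016 + 605.4)/2] = -410.6/810.7 = -0.506475…
%ΔP = (19.2 − 14.5) / [(14.5 + 19.2)/2] = 4.7/16.85 = 0.278931…
Arc Ed = %ΔQ / %ΔP = (-410.6/810.7) / (4.7/16.85) = -1.8157…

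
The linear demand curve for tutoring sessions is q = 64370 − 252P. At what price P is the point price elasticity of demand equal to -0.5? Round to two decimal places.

85.15

Ed = −252P/(64370 − 252P). Set this equal to -0.5:
252P = 0.5·(64370 − 252P) ⇒ 252P(1 + 0.5) = 0.5·64370
P = 0.5·64370 / (252·1.5) = 85.1455…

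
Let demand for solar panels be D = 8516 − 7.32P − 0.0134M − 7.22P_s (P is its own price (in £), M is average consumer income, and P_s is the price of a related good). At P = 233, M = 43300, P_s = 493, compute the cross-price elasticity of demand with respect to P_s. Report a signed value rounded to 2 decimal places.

-1.33

At the given values, D = 8516 − 7.32(233) − 0.0134(43300) − 7.22(493) = 2670.76.
∂D/∂P_s = -7.22.
E = (-7.22) × (493/2670.76) = -1.3327…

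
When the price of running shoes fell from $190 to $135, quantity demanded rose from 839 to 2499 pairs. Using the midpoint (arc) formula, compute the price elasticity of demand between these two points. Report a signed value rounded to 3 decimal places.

%ΔQ = (2499 − 839) / [(839 + 2499)/2] = 1660/1669 = 0.994607…
%ΔP = (135 − 190) / [(190 + 135)/2] = -55/162.5 = -0.338461…
Arc Ed = %ΔQ / %ΔP = (1660/1669) / (-55/162.5) = -2.93861…

-2.939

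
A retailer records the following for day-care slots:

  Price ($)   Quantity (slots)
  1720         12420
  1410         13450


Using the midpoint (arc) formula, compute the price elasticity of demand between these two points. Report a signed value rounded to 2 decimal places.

%ΔQ = (13450 − 12420) / [(12420 + 13450)/2] = 1030/12935 = 0.079628…
%ΔP = (1410 − 1720) / [(1720 + 1410)/2] = -310/1565 = -0.198083…
Arc Ed = %ΔQ / %ΔP = (1030/12935) / (-310/1565) = -0.4019…

-0.40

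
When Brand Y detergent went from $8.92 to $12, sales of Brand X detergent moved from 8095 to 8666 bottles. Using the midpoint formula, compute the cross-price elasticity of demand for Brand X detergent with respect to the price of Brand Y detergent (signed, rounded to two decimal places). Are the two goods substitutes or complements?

%ΔQ_{Brand X detergent} = (8666 − 8095)/avg = 571/8380.5 = 0.068134…
%ΔP_{Brand Y detergent} = (12 − 8.92)/avg = 3.08/10.46 = 0.294455…
E_cross = (571/8380.5) / (3.08/10.46) = 0.2313…
E_cross > 0 ⇒ the goods are substitutes.

0.23; substitutes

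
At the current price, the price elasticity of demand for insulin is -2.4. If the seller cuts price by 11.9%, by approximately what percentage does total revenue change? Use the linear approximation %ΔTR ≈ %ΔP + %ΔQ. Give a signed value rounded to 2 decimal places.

%ΔQ ≈ Ed × %ΔP = (-2.4) × (-11.9%) = +28.5600%
%ΔTR ≈ %ΔP + %ΔQ = (-11.9%) + (+28.5600%) = +16.6600%

+16.66%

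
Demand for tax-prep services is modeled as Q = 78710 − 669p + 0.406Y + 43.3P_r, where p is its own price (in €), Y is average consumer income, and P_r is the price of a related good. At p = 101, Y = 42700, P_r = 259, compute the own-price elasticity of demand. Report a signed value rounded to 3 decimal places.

At the given values, Q = 78710 − 669(101) + 0.406(42700) + 43.3(259) = 39691.9.
∂Q/∂p = −669.
E = (-669) × (101/39691.9) = -1.70233…

-1.702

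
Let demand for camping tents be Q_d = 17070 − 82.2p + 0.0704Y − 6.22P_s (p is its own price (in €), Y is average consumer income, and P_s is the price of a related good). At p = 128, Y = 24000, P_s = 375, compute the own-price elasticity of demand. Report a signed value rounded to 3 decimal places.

-1.782

At the given values, Q_d = 17070 − 82.2(128) + 0.0704(24000) − 6.22(375) = 5905.5.
∂Q_d/∂p = −82.2.
E = (-82.2) × (128/5905.5) = -1.78166…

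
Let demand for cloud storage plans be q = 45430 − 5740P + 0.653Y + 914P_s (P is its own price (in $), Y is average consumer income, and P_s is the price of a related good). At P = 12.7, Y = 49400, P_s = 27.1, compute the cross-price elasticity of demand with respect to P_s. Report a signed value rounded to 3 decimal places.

0.838

At the given values, q = 45430 − 5740(12.7) + 0.653(49400) + 914(27.1) = 29559.6.
∂q/∂P_s = 914.
E = (914) × (27.1/29559.6) = 0.83794…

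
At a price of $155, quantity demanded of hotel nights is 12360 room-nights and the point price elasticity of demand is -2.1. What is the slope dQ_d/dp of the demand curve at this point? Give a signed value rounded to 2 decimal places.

-167.46

Ed = (dQ_d/dp)·(p/Q_d) ⇒ dQ_d/dp = Ed·Q_d/p = (-2.1)·12360/155 = -167.4580…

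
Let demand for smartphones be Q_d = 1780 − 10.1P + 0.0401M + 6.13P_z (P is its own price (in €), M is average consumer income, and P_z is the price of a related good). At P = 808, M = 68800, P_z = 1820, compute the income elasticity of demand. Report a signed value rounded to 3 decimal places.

At the given values, Q_d = 1780 − 10.1(808) + 0.0401(68800) + 6.13(1820) = 7534.68.
∂Q_d/∂M = 0.0401.
E = (0.0401) × (68800/7534.68) = 0.36615…

0.366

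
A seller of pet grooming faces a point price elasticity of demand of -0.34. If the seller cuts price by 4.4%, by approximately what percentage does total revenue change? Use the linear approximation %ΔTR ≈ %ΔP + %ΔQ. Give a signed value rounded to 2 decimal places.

%ΔQ ≈ Ed × %ΔP = (-0.34) × (-4.4%) = +1.4960%
%ΔTR ≈ %ΔP + %ΔQ = (-4.4%) + (+1.4960%) = -2.9040%

-2.90%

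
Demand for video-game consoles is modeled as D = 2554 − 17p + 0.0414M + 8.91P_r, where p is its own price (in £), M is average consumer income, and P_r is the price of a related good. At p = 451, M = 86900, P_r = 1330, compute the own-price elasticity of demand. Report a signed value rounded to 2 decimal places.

-0.74

At the given values, D = 2554 − 17(451) + 0.0414(86900) + 8.91(1330) = 10334.96.
∂D/∂p = −17.
E = (-17) × (451/10334.96) = -0.7418…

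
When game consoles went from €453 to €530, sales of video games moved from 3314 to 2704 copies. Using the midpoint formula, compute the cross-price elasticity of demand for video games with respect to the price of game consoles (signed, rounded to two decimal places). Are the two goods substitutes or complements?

%ΔQ_{video games} = (2704 − 3314)/avg = -610/3009 = -0.202725…
%ΔP_{game consoles} = (530 − 453)/avg = 77/491.5 = 0.156663…
E_cross = (-610/3009) / (77/491.5) = -1.2940…
E_cross < 0 ⇒ the goods are complements.

-1.29; complements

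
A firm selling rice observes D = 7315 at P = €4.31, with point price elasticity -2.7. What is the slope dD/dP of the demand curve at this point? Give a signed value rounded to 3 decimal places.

Ed = (dD/dP)·(P/D) ⇒ dD/dP = Ed·D/P = (-2.7)·7315/4.31 = -4582.48259…

-4582.483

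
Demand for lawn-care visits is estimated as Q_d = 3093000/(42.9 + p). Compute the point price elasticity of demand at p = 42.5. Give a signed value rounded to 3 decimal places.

dQ_d/dp = −3093000/(42.9 + p)² = -424.096. At p = 42.5, Q_d = 36217.8.
Ed = (dQ_d/dp)·(p/Q_d) = (-424.096) × (42.5/36217.8) = -0.49765…

-0.498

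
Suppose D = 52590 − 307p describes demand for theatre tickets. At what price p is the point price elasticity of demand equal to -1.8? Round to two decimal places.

110.12

Ed = −307p/(52590 − 307p). Set this equal to -1.8:
307p = 1.8·(52590 − 307p) ⇒ 307p(1 + 1.8) = 1.8·52590
p = 1.8·52590 / (307·2.8) = 110.1233…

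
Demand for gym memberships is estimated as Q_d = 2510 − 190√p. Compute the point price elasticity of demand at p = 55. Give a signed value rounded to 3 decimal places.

dQ_d/dp = −190/(2√p) = -12.8098. At p = 55, Q_d = 1100.92.
Ed = (dQ_d/dp)·(p/Q_d) = (-12.8098) × (55/1100.92) = -0.63995…

-0.640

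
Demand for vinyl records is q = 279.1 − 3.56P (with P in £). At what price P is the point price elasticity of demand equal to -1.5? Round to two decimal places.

47.04

Ed = −3.56P/(279.1 − 3.56P). Set this equal to -1.5:
3.56P = 1.5·(279.1 − 3.56P) ⇒ 3.56P(1 + 1.5) = 1.5·279.1
P = 1.5·279.1 / (3.56·2.5) = 47.0393…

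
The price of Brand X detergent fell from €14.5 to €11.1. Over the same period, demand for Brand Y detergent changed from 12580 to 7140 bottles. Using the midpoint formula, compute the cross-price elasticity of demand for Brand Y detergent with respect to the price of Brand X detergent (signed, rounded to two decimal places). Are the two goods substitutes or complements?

%ΔQ_{Brand Y detergent} = (7140 − 12580)/avg = -5440/9860 = -0.551724…
%ΔP_{Brand X detergent} = (11.1 − 14.5)/avg = -3.4/12.8 = -0.265625
E_cross = (-5440/9860) / (-3.4/12.8) = 2.0770…
E_cross > 0 ⇒ the goods are substitutes.

2.08; substitutes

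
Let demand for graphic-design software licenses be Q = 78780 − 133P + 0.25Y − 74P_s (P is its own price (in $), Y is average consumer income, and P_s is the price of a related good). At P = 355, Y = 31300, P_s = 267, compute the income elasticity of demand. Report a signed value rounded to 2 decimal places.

0.40

At the given values, Q = 78780 − 133(355) + 0.25(31300) − 74(267) = 19632.
∂Q/∂Y = 0.25.
E = (0.25) × (31300/19632) = 0.3985…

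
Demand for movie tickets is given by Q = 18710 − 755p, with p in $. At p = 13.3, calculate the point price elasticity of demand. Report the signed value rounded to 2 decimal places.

-1.16

dQ/dp = −755. At p = 13.3, Q = 18710 − 755(13.3) = 8668.5.
Ed = (dQ/dp)·(p/Q) = −755 × (13.3/8668.5) = -1.1583…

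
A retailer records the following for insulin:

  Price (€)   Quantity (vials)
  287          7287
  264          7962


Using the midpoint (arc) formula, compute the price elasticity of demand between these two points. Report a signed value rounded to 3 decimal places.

%ΔQ = (7962 − 7287) / [(7287 + 7962)/2] = 675/7624.5 = 0.088530…
%ΔP = (264 − 287) / [(287 + 264)/2] = -23/275.5 = -0.083484…
Arc Ed = %ΔQ / %ΔP = (675/7624.5) / (-23/275.5) = -1.06044…

-1.060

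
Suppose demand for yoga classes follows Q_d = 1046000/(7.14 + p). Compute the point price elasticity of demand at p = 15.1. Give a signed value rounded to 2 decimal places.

dQ_d/dp = −1046000/(7.14 + p)² = -2114.77. At p = 15.1, Q_d = 47032.4.
Ed = (dQ_d/dp)·(p/Q_d) = (-2114.77) × (15.1/47032.4) = -0.6789…

-0.68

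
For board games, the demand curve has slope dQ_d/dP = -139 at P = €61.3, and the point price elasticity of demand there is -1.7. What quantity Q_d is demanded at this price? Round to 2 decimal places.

5012.18

Ed = (dQ_d/dP)·(P/Q_d) ⇒ Q_d = (dQ_d/dP)·P/Ed = (-139)·61.3/(-1.7) = 5012.1764…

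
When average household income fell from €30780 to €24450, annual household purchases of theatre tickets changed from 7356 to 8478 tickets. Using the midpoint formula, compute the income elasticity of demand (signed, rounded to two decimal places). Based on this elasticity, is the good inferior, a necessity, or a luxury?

-0.62; inferior

%ΔQ = (8478 − 7356)/[( 7356 + 8478)/2] = 1122/7917 = 0.141720…
%ΔIncome = (24450 − 30780)/[( 30780 + 24450)/2] = -6330/27615 = -0.229223…
E_income = (1122/7917) / (-6330/27615) = -0.6182…
E_income < 0 ⇒ inferior good.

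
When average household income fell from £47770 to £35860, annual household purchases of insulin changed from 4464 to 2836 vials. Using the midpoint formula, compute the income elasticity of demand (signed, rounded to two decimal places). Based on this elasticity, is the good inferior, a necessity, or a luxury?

1.57; luxury

%ΔQ = (2836 − 4464)/[( 4464 + 2836)/2] = -1628/3650 = -0.446027…
%ΔIncome = (35860 − 47770)/[( 47770 + 35860)/2] = -11910/41815 = -0.284826…
E_income = (-1628/3650) / (-11910/41815) = 1.5659…
E_income > 1 ⇒ normal good, luxury.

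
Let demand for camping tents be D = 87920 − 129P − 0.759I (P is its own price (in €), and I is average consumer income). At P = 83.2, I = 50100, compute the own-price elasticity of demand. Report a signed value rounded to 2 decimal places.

At the given values, D = 87920 − 129(83.2) − 0.759(50100) = 39161.3.
∂D/∂P = −129.
E = (-129) × (83.2/39161.3) = -0.2740…

-0.27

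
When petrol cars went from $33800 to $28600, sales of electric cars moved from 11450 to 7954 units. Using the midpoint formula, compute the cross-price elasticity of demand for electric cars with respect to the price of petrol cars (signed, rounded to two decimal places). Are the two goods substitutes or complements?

2.16; substitutes

%ΔQ_{electric cars} = (7954 − 11450)/avg = -3496/9702 = -0.360338…
%ΔP_{petrol cars} = (28600 − 33800)/avg = -5200/31200 = -0.166666…
E_cross = (-3496/9702) / (-5200/31200) = 2.1620…
E_cross > 0 ⇒ the goods are substitutes.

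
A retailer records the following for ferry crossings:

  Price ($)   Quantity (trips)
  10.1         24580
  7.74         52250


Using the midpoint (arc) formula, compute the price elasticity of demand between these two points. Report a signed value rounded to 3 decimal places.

%ΔQ = (52250 − 24580) / [(24580 + 52250)/2] = 27670/38415 = 0.720291…
%ΔP = (7.74 − 10.1) / [(10.1 + 7.74)/2] = -2.36/8.92 = -0.264573…
Arc Ed = %ΔQ / %ΔP = (27670/38415) / (-2.36/8.92) = -2.72245…

-2.722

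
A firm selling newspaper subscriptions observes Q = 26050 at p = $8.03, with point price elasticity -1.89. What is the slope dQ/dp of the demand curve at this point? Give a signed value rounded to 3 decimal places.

-6131.320

Ed = (dQ/dp)·(p/Q) ⇒ dQ/dp = Ed·Q/p = (-1.89)·26050/8.03 = -6131.32004…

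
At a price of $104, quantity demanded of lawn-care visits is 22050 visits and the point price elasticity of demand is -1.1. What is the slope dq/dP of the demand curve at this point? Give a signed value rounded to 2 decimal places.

Ed = (dq/dP)·(P/q) ⇒ dq/dP = Ed·q/P = (-1.1)·22050/104 = -233.2211…

-233.22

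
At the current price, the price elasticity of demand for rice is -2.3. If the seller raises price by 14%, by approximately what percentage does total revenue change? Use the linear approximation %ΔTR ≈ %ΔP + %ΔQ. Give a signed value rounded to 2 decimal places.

-18.20%

%ΔQ ≈ Ed × %ΔP = (-2.3) × (+14%) = -32.2000%
%ΔTR ≈ %ΔP + %ΔQ = (+14%) + (-32.2000%) = -18.2000%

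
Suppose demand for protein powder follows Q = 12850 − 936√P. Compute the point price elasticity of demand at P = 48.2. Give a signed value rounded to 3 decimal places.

-0.512

dQ/dP = −936/(2√P) = -67.4097. At P = 48.2, Q = 6351.71.
Ed = (dQ/dP)·(P/Q) = (-67.4097) × (48.2/6351.71) = -0.51153…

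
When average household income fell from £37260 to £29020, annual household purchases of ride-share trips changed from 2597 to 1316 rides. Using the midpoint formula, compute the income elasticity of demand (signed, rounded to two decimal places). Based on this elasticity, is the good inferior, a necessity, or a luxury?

2.63; luxury

%ΔQ = (1316 − 2597)/[( 2597 + 1316)/2] = -1281/1956.5 = -0.654740…
%ΔIncome = (29020 − 37260)/[( 37260 + 29020)/2] = -8240/33140 = -0.248642…
E_income = (-1281/1956.5) / (-8240/33140) = 2.6332…
E_income > 1 ⇒ normal good, luxury.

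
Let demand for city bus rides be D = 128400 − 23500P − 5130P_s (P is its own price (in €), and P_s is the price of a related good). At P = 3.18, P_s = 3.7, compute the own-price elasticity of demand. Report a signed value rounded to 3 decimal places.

At the given values, D = 128400 − 23500(3.18) − 5130(3.7) = 34689.
∂D/∂P = −23500.
E = (-23500) × (3.18/34689) = -2.15428…

-2.154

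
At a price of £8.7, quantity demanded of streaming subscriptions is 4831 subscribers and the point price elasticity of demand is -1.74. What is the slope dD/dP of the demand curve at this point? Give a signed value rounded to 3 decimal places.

-966.200

Ed = (dD/dP)·(P/D) ⇒ dD/dP = Ed·D/P = (-1.74)·4831/8.7 = -966.2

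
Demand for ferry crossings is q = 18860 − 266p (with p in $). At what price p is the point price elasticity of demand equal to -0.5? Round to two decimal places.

23.63

Ed = −266p/(18860 − 266p). Set this equal to -0.5:
266p = 0.5·(18860 − 266p) ⇒ 266p(1 + 0.5) = 0.5·18860
p = 0.5·18860 / (266·1.5) = 23.6340…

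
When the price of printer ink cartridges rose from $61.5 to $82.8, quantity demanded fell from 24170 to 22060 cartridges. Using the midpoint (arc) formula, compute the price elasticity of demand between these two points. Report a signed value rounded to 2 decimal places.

-0.31

%ΔQ = (22060 − 24170) / [(24170 + 22060)/2] = -2110/23115 = -0.091282…
%ΔP = (82.8 − 61.5) / [(61.5 + 82.8)/2] = 21.3/72.15 = 0.295218…
Arc Ed = %ΔQ / %ΔP = (-2110/23115) / (21.3/72.15) = -0.3092…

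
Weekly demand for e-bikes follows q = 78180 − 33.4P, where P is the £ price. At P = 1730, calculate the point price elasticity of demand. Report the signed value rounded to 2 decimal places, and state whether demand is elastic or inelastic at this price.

-2.83; elastic

dq/dP = −33.4. At P = 1730, q = 78180 − 33.4(1730) = 20398.
Ed = (dq/dP)·(P/q) = −33.4 × (1730/20398) = -2.8327…
|Ed| = 2.83 > 1, so demand is elastic.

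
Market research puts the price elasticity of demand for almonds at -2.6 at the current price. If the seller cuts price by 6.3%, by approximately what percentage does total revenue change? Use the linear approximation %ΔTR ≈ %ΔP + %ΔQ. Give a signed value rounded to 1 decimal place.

+10.1%

%ΔQ ≈ Ed × %ΔP = (-2.6) × (-6.3%) = +16.3800%
%ΔTR ≈ %ΔP + %ΔQ = (-6.3%) + (+16.3800%) = +10.0800%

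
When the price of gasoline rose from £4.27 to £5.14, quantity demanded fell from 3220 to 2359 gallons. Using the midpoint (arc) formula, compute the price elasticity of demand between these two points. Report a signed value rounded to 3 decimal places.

-1.669

%ΔQ = (2359 − 3220) / [(3220 + 2359)/2] = -861/2789.5 = -0.308657…
%ΔP = (5.14 − 4.27) / [(4.27 + 5.14)/2] = 0.87/4.705 = 0.184909…
Arc Ed = %ΔQ / %ΔP = (-861/2789.5) / (0.87/4.705) = -1.66923…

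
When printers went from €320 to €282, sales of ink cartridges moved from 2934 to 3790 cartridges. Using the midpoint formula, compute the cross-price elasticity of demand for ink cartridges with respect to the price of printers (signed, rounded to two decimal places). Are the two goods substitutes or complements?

-2.02; complements

%ΔQ_{ink cartridges} = (3790 − 2934)/avg = 856/3362 = 0.254610…
%ΔP_{printers} = (282 − 320)/avg = -38/301 = -0.126245…
E_cross = (856/3362) / (-38/301) = -2.0167…
E_cross < 0 ⇒ the goods are complements.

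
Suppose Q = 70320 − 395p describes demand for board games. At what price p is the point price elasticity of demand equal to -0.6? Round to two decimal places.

Ed = −395p/(70320 − 395p). Set this equal to -0.6:
395p = 0.6·(70320 − 395p) ⇒ 395p(1 + 0.6) = 0.6·70320
p = 0.6·70320 / (395·1.6) = 66.7594…

66.76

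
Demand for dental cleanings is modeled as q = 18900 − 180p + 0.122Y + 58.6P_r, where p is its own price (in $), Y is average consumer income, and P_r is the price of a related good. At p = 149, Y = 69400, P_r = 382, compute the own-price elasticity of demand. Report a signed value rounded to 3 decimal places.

At the given values, q = 18900 − 180(149) + 0.122(69400) + 58.6(382) = 22932.
∂q/∂p = −180.
E = (-180) × (149/22932) = -1.16954…

-1.170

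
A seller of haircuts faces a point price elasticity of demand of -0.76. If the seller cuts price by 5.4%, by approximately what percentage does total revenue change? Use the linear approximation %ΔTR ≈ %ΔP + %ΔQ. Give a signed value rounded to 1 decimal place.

-1.3%

%ΔQ ≈ Ed × %ΔP = (-0.76) × (-5.4%) = +4.1040%
%ΔTR ≈ %ΔP + %ΔQ = (-5.4%) + (+4.1040%) = -1.2960%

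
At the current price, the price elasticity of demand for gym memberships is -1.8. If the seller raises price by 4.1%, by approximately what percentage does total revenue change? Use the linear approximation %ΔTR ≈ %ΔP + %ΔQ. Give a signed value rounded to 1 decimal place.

-3.3%

%ΔQ ≈ Ed × %ΔP = (-1.8) × (+4.1%) = -7.3800%
%ΔTR ≈ %ΔP + %ΔQ = (+4.1%) + (-7.3800%) = -3.2800%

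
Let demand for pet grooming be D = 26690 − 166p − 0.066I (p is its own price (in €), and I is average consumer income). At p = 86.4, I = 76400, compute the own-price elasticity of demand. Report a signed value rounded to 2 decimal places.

At the given values, D = 26690 − 166(86.4) − 0.066(76400) = 7305.2.
∂D/∂p = −166.
E = (-166) × (86.4/7305.2) = -1.9633…

-1.96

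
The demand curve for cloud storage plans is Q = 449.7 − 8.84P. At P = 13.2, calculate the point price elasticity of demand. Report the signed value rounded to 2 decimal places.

dQ/dP = −8.84. At P = 13.2, Q = 449.7 − 8.84(13.2) = 333.012.
Ed = (dQ/dP)·(P/Q) = −8.84 × (13.2/333.012) = -0.3504…

-0.35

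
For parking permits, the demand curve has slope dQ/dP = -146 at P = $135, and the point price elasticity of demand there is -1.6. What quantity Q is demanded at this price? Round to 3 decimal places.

12318.750

Ed = (dQ/dP)·(P/Q) ⇒ Q = (dQ/dP)·P/Ed = (-146)·135/(-1.6) = 12318.75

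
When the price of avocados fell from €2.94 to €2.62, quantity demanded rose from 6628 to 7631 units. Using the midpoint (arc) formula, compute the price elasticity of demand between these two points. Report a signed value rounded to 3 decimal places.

%ΔQ = (7631 − 6628) / [(6628 + 7631)/2] = 1003/7129.5 = 0.140683…
%ΔP = (2.62 − 2.94) / [(2.94 + 2.62)/2] = -0.32/2.78 = -0.115107…
Arc Ed = %ΔQ / %ΔP = (1003/7129.5) / (-0.32/2.78) = -1.22218…

-1.222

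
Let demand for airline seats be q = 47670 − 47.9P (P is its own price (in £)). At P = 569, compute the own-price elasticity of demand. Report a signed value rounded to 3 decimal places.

At the given values, q = 47670 − 47.9(569) = 20414.9.
∂q/∂P = −47.9.
E = (-47.9) × (569/20414.9) = -1.33505…

-1.335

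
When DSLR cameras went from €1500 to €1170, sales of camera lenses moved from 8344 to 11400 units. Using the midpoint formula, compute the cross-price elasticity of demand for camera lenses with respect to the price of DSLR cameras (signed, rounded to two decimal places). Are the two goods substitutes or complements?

-1.25; complements

%ΔQ_{camera lenses} = (11400 − 8344)/avg = 3056/9872 = 0.309562…
%ΔP_{DSLR cameras} = (1170 − 1500)/avg = -330/1335 = -0.247191…
E_cross = (3056/9872) / (-330/1335) = -1.2523…
E_cross < 0 ⇒ the goods are complements.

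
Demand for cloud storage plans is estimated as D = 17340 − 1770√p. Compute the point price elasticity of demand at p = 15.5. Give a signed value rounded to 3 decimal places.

-0.336

dD/dp = −1770/(2√p) = -224.79. At p = 15.5, D = 10371.5.
Ed = (dD/dp)·(p/D) = (-224.79) × (15.5/10371.5) = -0.33594…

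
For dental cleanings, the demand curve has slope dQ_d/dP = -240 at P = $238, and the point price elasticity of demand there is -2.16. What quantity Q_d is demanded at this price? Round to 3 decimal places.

26444.444

Ed = (dQ_d/dP)·(P/Q_d) ⇒ Q_d = (dQ_d/dP)·P/Ed = (-240)·238/(-2.16) = 26444.44444…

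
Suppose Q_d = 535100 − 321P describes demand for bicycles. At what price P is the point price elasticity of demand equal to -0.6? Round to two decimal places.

625.12

Ed = −321P/(535100 − 321P). Set this equal to -0.6:
321P = 0.6·(535100 − 321P) ⇒ 321P(1 + 0.6) = 0.6·535100
P = 0.6·535100 / (321·1.6) = 625.1168…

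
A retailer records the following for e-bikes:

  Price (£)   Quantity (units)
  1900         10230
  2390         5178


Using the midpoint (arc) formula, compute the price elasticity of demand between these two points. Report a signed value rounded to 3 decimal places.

%ΔQ = (5178 − 10230) / [(10230 + 5178)/2] = -5052/7704 = -0.655763…
%ΔP = (2390 − 1900) / [(1900 + 2390)/2] = 490/2145 = 0.228438…
Arc Ed = %ΔQ / %ΔP = (-5052/7704) / (490/2145) = -2.87063…

-2.871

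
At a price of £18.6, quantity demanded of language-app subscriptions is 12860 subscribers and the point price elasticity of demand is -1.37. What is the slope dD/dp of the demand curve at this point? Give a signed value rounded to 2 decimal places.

-947.22

Ed = (dD/dp)·(p/D) ⇒ dD/dp = Ed·D/p = (-1.37)·12860/18.6 = -947.2150…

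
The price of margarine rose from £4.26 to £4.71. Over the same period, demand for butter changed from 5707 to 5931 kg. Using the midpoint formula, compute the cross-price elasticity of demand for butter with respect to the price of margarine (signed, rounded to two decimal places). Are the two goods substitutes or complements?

0.38; substitutes

%ΔQ_{butter} = (5931 − 5707)/avg = 224/5819 = 0.038494…
%ΔP_{margarine} = (4.71 − 4.26)/avg = 0.45/4.485 = 0.100334…
E_cross = (224/5819) / (0.45/4.485) = 0.3836…
E_cross > 0 ⇒ the goods are substitutes.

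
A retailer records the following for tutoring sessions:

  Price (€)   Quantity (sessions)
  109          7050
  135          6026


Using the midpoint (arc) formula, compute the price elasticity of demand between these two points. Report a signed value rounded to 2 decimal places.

-0.73

%ΔQ = (6026 − 7050) / [(7050 + 6026)/2] = -1024/6538 = -0.156622…
%ΔP = (135 − 109) / [(109 + 135)/2] = 26/122 = 0.213114…
Arc Ed = %ΔQ / %ΔP = (-1024/6538) / (26/122) = -0.7349…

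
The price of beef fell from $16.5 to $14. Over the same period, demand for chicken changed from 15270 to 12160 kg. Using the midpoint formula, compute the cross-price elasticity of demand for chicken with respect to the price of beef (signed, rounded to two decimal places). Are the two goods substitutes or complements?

%ΔQ_{chicken} = (12160 − 15270)/avg = -3110/13715 = -0.226759…
%ΔP_{beef} = (14 − 16.5)/avg = -2.5/15.25 = -0.163934…
E_cross = (-3110/13715) / (-2.5/15.25) = 1.3832…
E_cross > 0 ⇒ the goods are substitutes.

1.38; substitutes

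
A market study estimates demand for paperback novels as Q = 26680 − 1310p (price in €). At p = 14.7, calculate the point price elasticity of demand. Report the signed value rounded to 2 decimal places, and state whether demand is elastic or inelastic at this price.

-2.59; elastic

dQ/dp = −1310. At p = 14.7, Q = 26680 − 1310(14.7) = 7423.
Ed = (dQ/dp)·(p/Q) = −1310 × (14.7/7423) = -2.5942…
|Ed| = 2.59 > 1, so demand is elastic.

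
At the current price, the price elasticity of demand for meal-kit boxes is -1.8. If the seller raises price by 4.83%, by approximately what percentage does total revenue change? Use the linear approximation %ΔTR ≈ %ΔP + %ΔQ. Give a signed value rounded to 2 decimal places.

-3.86%

%ΔQ ≈ Ed × %ΔP = (-1.8) × (+4.83%) = -8.6940%
%ΔTR ≈ %ΔP + %ΔQ = (+4.83%) + (-8.6940%) = -3.8640%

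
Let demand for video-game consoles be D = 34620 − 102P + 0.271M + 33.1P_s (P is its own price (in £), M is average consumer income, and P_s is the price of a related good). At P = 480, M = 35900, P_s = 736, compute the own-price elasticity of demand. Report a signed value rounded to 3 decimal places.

-2.479

At the given values, D = 34620 − 102(480) + 0.271(35900) + 33.1(736) = 19750.5.
∂D/∂P = −102.
E = (-102) × (480/19750.5) = -2.47892…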